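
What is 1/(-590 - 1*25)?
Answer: -1/615 ≈ -0.0016260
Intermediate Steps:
1/(-590 - 1*25) = 1/(-590 - 25) = 1/(-615) = -1/615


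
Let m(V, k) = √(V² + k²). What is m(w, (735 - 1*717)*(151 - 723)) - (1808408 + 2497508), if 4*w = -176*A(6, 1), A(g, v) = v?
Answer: -4305916 + 44*√54757 ≈ -4.2956e+6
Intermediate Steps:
w = -44 (w = (-176*1)/4 = (¼)*(-176) = -44)
m(w, (735 - 1*717)*(151 - 723)) - (1808408 + 2497508) = √((-44)² + ((735 - 1*717)*(151 - 723))²) - (1808408 + 2497508) = √(1936 + ((735 - 717)*(-572))²) - 1*4305916 = √(1936 + (18*(-572))²) - 4305916 = √(1936 + (-10296)²) - 4305916 = √(1936 + 106007616) - 4305916 = √106009552 - 4305916 = 44*√54757 - 4305916 = -4305916 + 44*√54757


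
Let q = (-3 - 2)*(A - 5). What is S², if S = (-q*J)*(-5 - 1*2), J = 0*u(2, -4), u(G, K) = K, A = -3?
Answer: 0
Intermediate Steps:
J = 0 (J = 0*(-4) = 0)
q = 40 (q = (-3 - 2)*(-3 - 5) = -5*(-8) = 40)
S = 0 (S = (-40*0)*(-5 - 1*2) = (-1*0)*(-5 - 2) = 0*(-7) = 0)
S² = 0² = 0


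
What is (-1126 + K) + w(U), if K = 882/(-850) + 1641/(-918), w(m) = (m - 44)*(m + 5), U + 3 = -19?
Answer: -52213/7650 ≈ -6.8252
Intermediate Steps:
U = -22 (U = -3 - 19 = -22)
w(m) = (-44 + m)*(5 + m)
K = -21613/7650 (K = 882*(-1/850) + 1641*(-1/918) = -441/425 - 547/306 = -21613/7650 ≈ -2.8252)
(-1126 + K) + w(U) = (-1126 - 21613/7650) + (-220 + (-22)² - 39*(-22)) = -8635513/7650 + (-220 + 484 + 858) = -8635513/7650 + 1122 = -52213/7650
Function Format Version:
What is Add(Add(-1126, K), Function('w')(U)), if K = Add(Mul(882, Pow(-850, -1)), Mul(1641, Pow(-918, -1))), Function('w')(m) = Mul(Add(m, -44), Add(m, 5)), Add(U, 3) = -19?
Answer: Rational(-52213, 7650) ≈ -6.8252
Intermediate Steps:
U = -22 (U = Add(-3, -19) = -22)
Function('w')(m) = Mul(Add(-44, m), Add(5, m))
K = Rational(-21613, 7650) (K = Add(Mul(882, Rational(-1, 850)), Mul(1641, Rational(-1, 918))) = Add(Rational(-441, 425), Rational(-547, 306)) = Rational(-21613, 7650) ≈ -2.8252)
Add(Add(-1126, K), Function('w')(U)) = Add(Add(-1126, Rational(-21613, 7650)), Add(-220, Pow(-22, 2), Mul(-39, -22))) = Add(Rational(-8635513, 7650), Add(-220, 484, 858)) = Add(Rational(-8635513, 7650), 1122) = Rational(-52213, 7650)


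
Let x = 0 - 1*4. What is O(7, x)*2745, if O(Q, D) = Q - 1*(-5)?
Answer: 32940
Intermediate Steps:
x = -4 (x = 0 - 4 = -4)
O(Q, D) = 5 + Q (O(Q, D) = Q + 5 = 5 + Q)
O(7, x)*2745 = (5 + 7)*2745 = 12*2745 = 32940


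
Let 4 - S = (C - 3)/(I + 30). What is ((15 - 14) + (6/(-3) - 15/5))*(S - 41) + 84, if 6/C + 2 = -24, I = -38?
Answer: 3037/13 ≈ 233.62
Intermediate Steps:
C = -3/13 (C = 6/(-2 - 24) = 6/(-26) = 6*(-1/26) = -3/13 ≈ -0.23077)
S = 187/52 (S = 4 - (-3/13 - 3)/(-38 + 30) = 4 - (-42)/(13*(-8)) = 4 - (-42)*(-1)/(13*8) = 4 - 1*21/52 = 4 - 21/52 = 187/52 ≈ 3.5962)
((15 - 14) + (6/(-3) - 15/5))*(S - 41) + 84 = ((15 - 14) + (6/(-3) - 15/5))*(187/52 - 41) + 84 = (1 + (6*(-⅓) - 15*⅕))*(-1945/52) + 84 = (1 + (-2 - 3))*(-1945/52) + 84 = (1 - 5)*(-1945/52) + 84 = -4*(-1945/52) + 84 = 1945/13 + 84 = 3037/13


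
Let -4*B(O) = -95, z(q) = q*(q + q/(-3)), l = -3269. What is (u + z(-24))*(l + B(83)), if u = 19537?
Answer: -258594501/4 ≈ -6.4649e+7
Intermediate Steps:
z(q) = 2*q²/3 (z(q) = q*(q + q*(-⅓)) = q*(q - q/3) = q*(2*q/3) = 2*q²/3)
B(O) = 95/4 (B(O) = -¼*(-95) = 95/4)
(u + z(-24))*(l + B(83)) = (19537 + (⅔)*(-24)²)*(-3269 + 95/4) = (19537 + (⅔)*576)*(-12981/4) = (19537 + 384)*(-12981/4) = 19921*(-12981/4) = -258594501/4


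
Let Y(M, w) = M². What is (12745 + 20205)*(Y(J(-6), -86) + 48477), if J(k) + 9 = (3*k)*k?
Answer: 1920260100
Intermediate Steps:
J(k) = -9 + 3*k² (J(k) = -9 + (3*k)*k = -9 + 3*k²)
(12745 + 20205)*(Y(J(-6), -86) + 48477) = (12745 + 20205)*((-9 + 3*(-6)²)² + 48477) = 32950*((-9 + 3*36)² + 48477) = 32950*((-9 + 108)² + 48477) = 32950*(99² + 48477) = 32950*(9801 + 48477) = 32950*58278 = 1920260100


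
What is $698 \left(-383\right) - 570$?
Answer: $-267904$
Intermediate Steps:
$698 \left(-383\right) - 570 = -267334 - 570 = -267904$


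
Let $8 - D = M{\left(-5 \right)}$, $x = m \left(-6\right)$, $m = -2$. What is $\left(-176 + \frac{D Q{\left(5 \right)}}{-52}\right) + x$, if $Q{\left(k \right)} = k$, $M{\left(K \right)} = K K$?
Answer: $- \frac{8443}{52} \approx -162.37$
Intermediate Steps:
$M{\left(K \right)} = K^{2}$
$x = 12$ ($x = \left(-2\right) \left(-6\right) = 12$)
$D = -17$ ($D = 8 - \left(-5\right)^{2} = 8 - 25 = -17$)
$\left(-176 + \frac{D Q{\left(5 \right)}}{-52}\right) + x = \left(-176 + \frac{\left(-17\right) 5}{-52}\right) + 12 = \left(-176 - - \frac{85}{52}\right) + 12 = \left(-176 + \frac{85}{52}\right) + 12 = - \frac{9067}{52} + 12 = - \frac{8443}{52}$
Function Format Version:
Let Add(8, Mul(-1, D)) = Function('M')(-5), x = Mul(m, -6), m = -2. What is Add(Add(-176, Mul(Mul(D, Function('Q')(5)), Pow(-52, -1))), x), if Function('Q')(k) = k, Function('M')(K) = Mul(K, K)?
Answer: Rational(-8443, 52) ≈ -162.37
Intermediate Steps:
Function('M')(K) = Pow(K, 2)
x = 12 (x = Mul(-2, -6) = 12)
D = -17 (D = Add(8, Mul(-1, Pow(-5, 2))) = Add(8, Mul(-1, 25)) = Add(8, -25) = -17)
Add(Add(-176, Mul(Mul(D, Function('Q')(5)), Pow(-52, -1))), x) = Add(Add(-176, Mul(Mul(-17, 5), Pow(-52, -1))), 12) = Add(Add(-176, Mul(-85, Rational(-1, 52))), 12) = Add(Add(-176, Rational(85, 52)), 12) = Add(Rational(-9067, 52), 12) = Rational(-8443, 52)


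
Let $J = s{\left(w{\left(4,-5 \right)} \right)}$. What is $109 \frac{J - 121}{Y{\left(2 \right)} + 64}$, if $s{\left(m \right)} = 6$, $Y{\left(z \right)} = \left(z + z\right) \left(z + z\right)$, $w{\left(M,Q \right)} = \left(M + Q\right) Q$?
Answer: $- \frac{2507}{16} \approx -156.69$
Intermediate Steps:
$w{\left(M,Q \right)} = Q \left(M + Q\right)$
$Y{\left(z \right)} = 4 z^{2}$ ($Y{\left(z \right)} = 2 z 2 z = 4 z^{2}$)
$J = 6$
$109 \frac{J - 121}{Y{\left(2 \right)} + 64} = 109 \frac{6 - 121}{4 \cdot 2^{2} + 64} = 109 \left(- \frac{115}{4 \cdot 4 + 64}\right) = 109 \left(- \frac{115}{16 + 64}\right) = 109 \left(- \frac{115}{80}\right) = 109 \left(\left(-115\right) \frac{1}{80}\right) = 109 \left(- \frac{23}{16}\right) = - \frac{2507}{16}$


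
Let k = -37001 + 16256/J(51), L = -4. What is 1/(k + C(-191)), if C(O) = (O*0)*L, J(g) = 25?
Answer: -25/908769 ≈ -2.7510e-5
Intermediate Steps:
C(O) = 0 (C(O) = (O*0)*(-4) = 0*(-4) = 0)
k = -908769/25 (k = -37001 + 16256/25 = -908769/25 ≈ -36351.)
1/(k + C(-191)) = 1/(-908769/25 + 0) = 1/(-908769/25) = -25/908769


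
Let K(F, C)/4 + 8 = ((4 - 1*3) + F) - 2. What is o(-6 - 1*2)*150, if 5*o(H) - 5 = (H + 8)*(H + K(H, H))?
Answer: 150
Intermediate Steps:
K(F, C) = -36 + 4*F (K(F, C) = -32 + 4*(((4 - 1*3) + F) - 2) = -32 + 4*(((4 - 3) + F) - 2) = -32 + 4*((1 + F) - 2) = -32 + 4*(-1 + F) = -32 + (-4 + 4*F) = -36 + 4*F)
o(H) = 1 + (-36 + 5*H)*(8 + H)/5 (o(H) = 1 + ((H + 8)*(H + (-36 + 4*H)))/5 = 1 + ((8 + H)*(-36 + 5*H))/5 = 1 + ((-36 + 5*H)*(8 + H))/5 = 1 + (-36 + 5*H)*(8 + H)/5)
o(-6 - 1*2)*150 = (-283/5 + (-6 - 1*2)² + 4*(-6 - 1*2)/5)*150 = (-283/5 + (-6 - 2)² + 4*(-6 - 2)/5)*150 = (-283/5 + (-8)² + (⅘)*(-8))*150 = (-283/5 + 64 - 32/5)*150 = 1*150 = 150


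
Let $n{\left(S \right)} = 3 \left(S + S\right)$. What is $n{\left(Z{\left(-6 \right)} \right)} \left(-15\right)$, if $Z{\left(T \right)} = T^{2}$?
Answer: $-3240$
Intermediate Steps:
$n{\left(S \right)} = 6 S$ ($n{\left(S \right)} = 3 \cdot 2 S = 6 S$)
$n{\left(Z{\left(-6 \right)} \right)} \left(-15\right) = 6 \left(-6\right)^{2} \left(-15\right) = 6 \cdot 36 \left(-15\right) = 216 \left(-15\right) = -3240$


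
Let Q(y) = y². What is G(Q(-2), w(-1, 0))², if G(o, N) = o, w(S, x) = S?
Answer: 16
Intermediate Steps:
G(Q(-2), w(-1, 0))² = ((-2)²)² = 4² = 16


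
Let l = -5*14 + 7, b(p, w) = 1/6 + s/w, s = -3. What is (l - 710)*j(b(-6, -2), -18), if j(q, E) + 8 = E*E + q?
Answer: -736669/3 ≈ -2.4556e+5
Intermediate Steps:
b(p, w) = ⅙ - 3/w (b(p, w) = 1/6 - 3/w = 1*(⅙) - 3/w = ⅙ - 3/w)
j(q, E) = -8 + q + E² (j(q, E) = -8 + (E*E + q) = -8 + (E² + q) = -8 + (q + E²) = -8 + q + E²)
l = -63 (l = -70 + 7 = -63)
(l - 710)*j(b(-6, -2), -18) = (-63 - 710)*(-8 + (⅙)*(-18 - 2)/(-2) + (-18)²) = -773*(-8 + (⅙)*(-½)*(-20) + 324) = -773*(-8 + 5/3 + 324) = -773*953/3 = -736669/3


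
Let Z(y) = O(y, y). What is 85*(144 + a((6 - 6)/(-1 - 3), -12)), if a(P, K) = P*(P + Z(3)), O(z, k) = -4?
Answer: 12240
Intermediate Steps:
Z(y) = -4
a(P, K) = P*(-4 + P) (a(P, K) = P*(P - 4) = P*(-4 + P))
85*(144 + a((6 - 6)/(-1 - 3), -12)) = 85*(144 + ((6 - 6)/(-1 - 3))*(-4 + (6 - 6)/(-1 - 3))) = 85*(144 + (0/(-4))*(-4 + 0/(-4))) = 85*(144 + (0*(-¼))*(-4 + 0*(-¼))) = 85*(144 + 0*(-4 + 0)) = 85*(144 + 0*(-4)) = 85*(144 + 0) = 85*144 = 12240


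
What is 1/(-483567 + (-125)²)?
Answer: -1/467942 ≈ -2.1370e-6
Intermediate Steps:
1/(-483567 + (-125)²) = 1/(-483567 + 15625) = 1/(-467942) = -1/467942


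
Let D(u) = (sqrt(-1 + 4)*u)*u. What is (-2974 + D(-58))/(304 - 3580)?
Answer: 1487/1638 - 841*sqrt(3)/819 ≈ -0.87076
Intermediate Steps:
D(u) = sqrt(3)*u**2 (D(u) = (sqrt(3)*u)*u = (u*sqrt(3))*u = sqrt(3)*u**2)
(-2974 + D(-58))/(304 - 3580) = (-2974 + sqrt(3)*(-58)**2)/(304 - 3580) = (-2974 + sqrt(3)*3364)/(-3276) = (-2974 + 3364*sqrt(3))*(-1/3276) = 1487/1638 - 841*sqrt(3)/819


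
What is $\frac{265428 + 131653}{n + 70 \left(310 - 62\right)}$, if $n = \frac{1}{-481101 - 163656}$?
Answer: $\frac{256020754317}{11192981519} \approx 22.873$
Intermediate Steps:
$n = - \frac{1}{644757}$ ($n = \frac{1}{-644757} = - \frac{1}{644757} \approx -1.551 \cdot 10^{-6}$)
$\frac{265428 + 131653}{n + 70 \left(310 - 62\right)} = \frac{265428 + 131653}{- \frac{1}{644757} + 70 \left(310 - 62\right)} = \frac{397081}{- \frac{1}{644757} + 70 \cdot 248} = \frac{397081}{- \frac{1}{644757} + 17360} = \frac{397081}{\frac{11192981519}{644757}} = 397081 \cdot \frac{644757}{11192981519} = \frac{256020754317}{11192981519}$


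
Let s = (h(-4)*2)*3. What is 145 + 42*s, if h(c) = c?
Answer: -863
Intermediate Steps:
s = -24 (s = -4*2*3 = -8*3 = -24)
145 + 42*s = 145 + 42*(-24) = 145 - 1008 = -863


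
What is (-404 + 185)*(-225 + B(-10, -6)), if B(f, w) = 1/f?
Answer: 492969/10 ≈ 49297.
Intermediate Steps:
(-404 + 185)*(-225 + B(-10, -6)) = (-404 + 185)*(-225 + 1/(-10)) = -219*(-225 - ⅒) = -219*(-2251/10) = 492969/10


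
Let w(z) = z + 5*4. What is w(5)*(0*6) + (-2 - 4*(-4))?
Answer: 14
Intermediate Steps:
w(z) = 20 + z (w(z) = z + 20 = 20 + z)
w(5)*(0*6) + (-2 - 4*(-4)) = (20 + 5)*(0*6) + (-2 - 4*(-4)) = 25*0 + (-2 + 16) = 0 + 14 = 14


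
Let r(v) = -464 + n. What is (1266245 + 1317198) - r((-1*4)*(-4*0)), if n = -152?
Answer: 2584059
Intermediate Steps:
r(v) = -616 (r(v) = -464 - 152 = -616)
(1266245 + 1317198) - r((-1*4)*(-4*0)) = (1266245 + 1317198) - 1*(-616) = 2583443 + 616 = 2584059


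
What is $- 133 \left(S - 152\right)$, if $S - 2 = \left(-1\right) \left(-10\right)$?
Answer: $18620$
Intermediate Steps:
$S = 12$ ($S = 2 - -10 = 2 + 10 = 12$)
$- 133 \left(S - 152\right) = - 133 \left(12 - 152\right) = \left(-133\right) \left(-140\right) = 18620$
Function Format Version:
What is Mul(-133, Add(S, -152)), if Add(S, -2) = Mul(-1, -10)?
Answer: 18620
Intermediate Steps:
S = 12 (S = Add(2, Mul(-1, -10)) = Add(2, 10) = 12)
Mul(-133, Add(S, -152)) = Mul(-133, Add(12, -152)) = Mul(-133, -140) = 18620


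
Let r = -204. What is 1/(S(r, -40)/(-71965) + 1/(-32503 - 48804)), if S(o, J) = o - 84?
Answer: 5851258255/23344451 ≈ 250.65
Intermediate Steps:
S(o, J) = -84 + o
1/(S(r, -40)/(-71965) + 1/(-32503 - 48804)) = 1/((-84 - 204)/(-71965) + 1/(-32503 - 48804)) = 1/(-288*(-1/71965) + 1/(-81307)) = 1/(288/71965 - 1/81307) = 1/(23344451/5851258255) = 5851258255/23344451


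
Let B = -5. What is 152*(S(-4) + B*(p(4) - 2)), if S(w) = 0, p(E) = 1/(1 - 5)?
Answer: 1710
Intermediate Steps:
p(E) = -1/4 (p(E) = 1/(-4) = -1/4)
152*(S(-4) + B*(p(4) - 2)) = 152*(0 - 5*(-1/4 - 2)) = 152*(0 - 5*(-9/4)) = 152*(0 + 45/4) = 152*(45/4) = 1710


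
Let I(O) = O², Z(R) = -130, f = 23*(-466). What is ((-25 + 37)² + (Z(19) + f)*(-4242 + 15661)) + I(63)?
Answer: -123869199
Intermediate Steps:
f = -10718
((-25 + 37)² + (Z(19) + f)*(-4242 + 15661)) + I(63) = ((-25 + 37)² + (-130 - 10718)*(-4242 + 15661)) + 63² = (12² - 10848*11419) + 3969 = (144 - 123873312) + 3969 = -123873168 + 3969 = -123869199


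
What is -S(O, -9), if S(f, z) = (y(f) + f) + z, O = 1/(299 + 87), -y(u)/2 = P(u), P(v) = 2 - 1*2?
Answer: 3473/386 ≈ 8.9974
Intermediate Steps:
P(v) = 0 (P(v) = 2 - 2 = 0)
y(u) = 0 (y(u) = -2*0 = 0)
O = 1/386 ≈ 0.0025907
S(f, z) = f + z (S(f, z) = (0 + f) + z = f + z)
-S(O, -9) = -(1/386 - 9) = -1*(-3473/386) = 3473/386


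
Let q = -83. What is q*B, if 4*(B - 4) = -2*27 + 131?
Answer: -7719/4 ≈ -1929.8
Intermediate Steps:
B = 93/4 (B = 4 + (-2*27 + 131)/4 = 4 + (-54 + 131)/4 = 4 + (¼)*77 = 4 + 77/4 = 93/4 ≈ 23.250)
q*B = -83*93/4 = -7719/4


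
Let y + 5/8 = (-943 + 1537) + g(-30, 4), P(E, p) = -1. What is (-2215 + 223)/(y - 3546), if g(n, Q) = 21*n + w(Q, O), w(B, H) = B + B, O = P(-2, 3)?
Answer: 15936/28597 ≈ 0.55726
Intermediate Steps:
O = -1
w(B, H) = 2*B
g(n, Q) = 2*Q + 21*n (g(n, Q) = 21*n + 2*Q = 2*Q + 21*n)
y = -229/8 (y = -5/8 + ((-943 + 1537) + (2*4 + 21*(-30))) = -5/8 + (594 + (8 - 630)) = -5/8 + (594 - 622) = -5/8 - 28 = -229/8 ≈ -28.625)
(-2215 + 223)/(y - 3546) = (-2215 + 223)/(-229/8 - 3546) = -1992/(-28597/8) = -1992*(-8/28597) = 15936/28597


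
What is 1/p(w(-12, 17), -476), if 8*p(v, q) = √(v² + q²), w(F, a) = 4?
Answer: √14162/7081 ≈ 0.016806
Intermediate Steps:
p(v, q) = √(q² + v²)/8 (p(v, q) = √(v² + q²)/8 = √(q² + v²)/8)
1/p(w(-12, 17), -476) = 1/(√((-476)² + 4²)/8) = 1/(√(226576 + 16)/8) = 1/(√226592/8) = 1/((4*√14162)/8) = 1/(√14162/2) = √14162/7081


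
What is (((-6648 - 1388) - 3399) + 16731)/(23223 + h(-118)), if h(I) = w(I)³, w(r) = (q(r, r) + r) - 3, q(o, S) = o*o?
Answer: 2648/1314893177925 ≈ 2.0139e-9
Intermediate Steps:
q(o, S) = o²
w(r) = -3 + r + r² (w(r) = (r² + r) - 3 = (r + r²) - 3 = -3 + r + r²)
h(I) = (-3 + I + I²)³
(((-6648 - 1388) - 3399) + 16731)/(23223 + h(-118)) = (((-6648 - 1388) - 3399) + 16731)/(23223 + (-3 - 118 + (-118)²)³) = ((-8036 - 3399) + 16731)/(23223 + (-3 - 118 + 13924)³) = (-11435 + 16731)/(23223 + 13803³) = 5296/(23223 + 2629786332627) = 5296/2629786355850 = 5296*(1/2629786355850) = 2648/1314893177925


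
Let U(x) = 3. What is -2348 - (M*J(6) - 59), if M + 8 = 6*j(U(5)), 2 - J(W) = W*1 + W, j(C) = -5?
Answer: -2669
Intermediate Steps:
J(W) = 2 - 2*W (J(W) = 2 - (W*1 + W) = 2 - (W + W) = 2 - 2*W)
M = -38 (M = -8 + 6*(-5) = -8 - 30 = -38)
-2348 - (M*J(6) - 59) = -2348 - (-38*(2 - 2*6) - 59) = -2348 - (-38*(2 - 12) - 59) = -2348 - (-38*(-10) - 59) = -2348 - (380 - 59) = -2348 - 1*321 = -2348 - 321 = -2669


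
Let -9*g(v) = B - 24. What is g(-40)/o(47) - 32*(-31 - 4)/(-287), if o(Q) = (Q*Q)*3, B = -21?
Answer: -1060115/271707 ≈ -3.9017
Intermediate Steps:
o(Q) = 3*Q² (o(Q) = Q²*3 = 3*Q²)
g(v) = 5 (g(v) = -(-21 - 24)/9 = -⅑*(-45) = 5)
g(-40)/o(47) - 32*(-31 - 4)/(-287) = 5/((3*47²)) - 32*(-31 - 4)/(-287) = 5/((3*2209)) - 32*(-35)*(-1/287) = 5/6627 + 1120*(-1/287) = 5*(1/6627) - 160/41 = 5/6627 - 160/41 = -1060115/271707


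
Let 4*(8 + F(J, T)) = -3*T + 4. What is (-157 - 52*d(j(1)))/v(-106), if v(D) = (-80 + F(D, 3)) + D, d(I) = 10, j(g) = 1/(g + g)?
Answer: 2708/781 ≈ 3.4674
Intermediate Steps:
F(J, T) = -7 - 3*T/4 (F(J, T) = -8 + (-3*T + 4)/4 = -8 + (4 - 3*T)/4 = -8 + (1 - 3*T/4) = -7 - 3*T/4)
j(g) = 1/(2*g)
v(D) = -357/4 + D (v(D) = (-80 + (-7 - ¾*3)) + D = (-80 + (-7 - 9/4)) + D = (-80 - 37/4) + D = -357/4 + D)
(-157 - 52*d(j(1)))/v(-106) = (-157 - 52*10)/(-357/4 - 106) = (-157 - 520)/(-781/4) = -677*(-4/781) = 2708/781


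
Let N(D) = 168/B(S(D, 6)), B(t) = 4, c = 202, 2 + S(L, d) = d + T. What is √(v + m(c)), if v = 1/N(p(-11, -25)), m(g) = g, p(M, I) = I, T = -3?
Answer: √356370/42 ≈ 14.214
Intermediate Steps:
S(L, d) = -5 + d (S(L, d) = -2 + (d - 3) = -2 + (-3 + d) = -5 + d)
N(D) = 42 (N(D) = 168/4 = 168*(¼) = 42)
v = 1/42 ≈ 0.023810
√(v + m(c)) = √(1/42 + 202) = √(8485/42) = √356370/42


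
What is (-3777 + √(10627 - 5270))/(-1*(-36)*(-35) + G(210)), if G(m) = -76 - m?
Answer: 3777/1546 - √5357/1546 ≈ 2.3957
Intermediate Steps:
(-3777 + √(10627 - 5270))/(-1*(-36)*(-35) + G(210)) = (-3777 + √(10627 - 5270))/(-1*(-36)*(-35) + (-76 - 1*210)) = (-3777 + √5357)/(36*(-35) + (-76 - 210)) = (-3777 + √5357)/(-1260 - 286) = (-3777 + √5357)/(-1546) = (-3777 + √5357)*(-1/1546) = 3777/1546 - √5357/1546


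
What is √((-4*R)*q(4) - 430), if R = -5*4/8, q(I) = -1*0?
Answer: I*√430 ≈ 20.736*I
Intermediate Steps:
q(I) = 0
R = -5/2 (R = -20*⅛ = -5/2 ≈ -2.5000)
√((-4*R)*q(4) - 430) = √(-4*(-5/2)*0 - 430) = √(10*0 - 430) = √(0 - 430) = √(-430) = I*√430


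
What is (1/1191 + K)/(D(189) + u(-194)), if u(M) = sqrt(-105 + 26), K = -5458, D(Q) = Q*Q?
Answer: -77401179639/506567998240 + 6500477*I*sqrt(79)/1519703994720 ≈ -0.1528 + 3.8019e-5*I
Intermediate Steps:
D(Q) = Q**2
u(M) = I*sqrt(79) (u(M) = sqrt(-79) = I*sqrt(79))
(1/1191 + K)/(D(189) + u(-194)) = (1/1191 - 5458)/(189**2 + I*sqrt(79)) = (1/1191 - 5458)/(35721 + I*sqrt(79)) = -6500477/(1191*(35721 + I*sqrt(79)))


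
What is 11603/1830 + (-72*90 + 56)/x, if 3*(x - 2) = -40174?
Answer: 62667133/9188430 ≈ 6.8202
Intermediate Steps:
x = -40168/3 (x = 2 + (⅓)*(-40174) = 2 - 40174/3 = -40168/3 ≈ -13389.)
11603/1830 + (-72*90 + 56)/x = 11603/1830 + (-72*90 + 56)/(-40168/3) = 11603*(1/1830) + (-6480 + 56)*(-3/40168) = 11603/1830 - 6424*(-3/40168) = 11603/1830 + 2409/5021 = 62667133/9188430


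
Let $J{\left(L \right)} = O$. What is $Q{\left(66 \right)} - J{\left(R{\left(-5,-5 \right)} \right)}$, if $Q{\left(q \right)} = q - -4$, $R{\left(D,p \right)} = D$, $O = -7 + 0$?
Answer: $77$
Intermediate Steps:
$O = -7$
$J{\left(L \right)} = -7$
$Q{\left(q \right)} = 4 + q$ ($Q{\left(q \right)} = q + 4 = 4 + q$)
$Q{\left(66 \right)} - J{\left(R{\left(-5,-5 \right)} \right)} = \left(4 + 66\right) - -7 = 70 + 7 = 77$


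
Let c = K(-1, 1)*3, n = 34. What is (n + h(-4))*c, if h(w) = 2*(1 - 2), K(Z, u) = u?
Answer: 96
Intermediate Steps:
h(w) = -2 (h(w) = 2*(-1) = -2)
c = 3 (c = 1*3 = 3)
(n + h(-4))*c = (34 - 2)*3 = 32*3 = 96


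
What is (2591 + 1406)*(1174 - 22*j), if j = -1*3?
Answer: 4956280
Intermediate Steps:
j = -3
(2591 + 1406)*(1174 - 22*j) = (2591 + 1406)*(1174 - 22*(-3)) = 3997*(1174 + 66) = 3997*1240 = 4956280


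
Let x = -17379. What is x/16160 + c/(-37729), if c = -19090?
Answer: -347197891/609700640 ≈ -0.56946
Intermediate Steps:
x/16160 + c/(-37729) = -17379/16160 - 19090/(-37729) = -17379*1/16160 - 19090*(-1/37729) = -17379/16160 + 19090/37729 = -347197891/609700640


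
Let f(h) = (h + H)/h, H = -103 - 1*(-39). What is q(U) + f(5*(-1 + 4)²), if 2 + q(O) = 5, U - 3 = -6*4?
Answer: 116/45 ≈ 2.5778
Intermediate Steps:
U = -21 (U = 3 - 6*4 = 3 - 24 = -21)
q(O) = 3 (q(O) = -2 + 5 = 3)
H = -64 (H = -103 + 39 = -64)
f(h) = (-64 + h)/h (f(h) = (h - 64)/h = (-64 + h)/h)
q(U) + f(5*(-1 + 4)²) = 3 + (-64 + 5*(-1 + 4)²)/((5*(-1 + 4)²)) = 3 + (-64 + 5*3²)/((5*3²)) = 3 + (-64 + 5*9)/((5*9)) = 3 + (-64 + 45)/45 = 3 + (1/45)*(-19) = 3 - 19/45 = 116/45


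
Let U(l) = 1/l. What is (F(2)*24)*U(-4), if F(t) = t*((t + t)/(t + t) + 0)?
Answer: -12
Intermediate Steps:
F(t) = t (F(t) = t*((2*t)/((2*t)) + 0) = t*((2*t)*(1/(2*t)) + 0) = t*(1 + 0) = t*1 = t)
(F(2)*24)*U(-4) = (2*24)/(-4) = 48*(-1/4) = -12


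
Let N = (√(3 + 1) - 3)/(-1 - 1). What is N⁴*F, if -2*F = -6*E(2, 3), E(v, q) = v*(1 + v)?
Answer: 9/8 ≈ 1.1250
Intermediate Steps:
F = 18 (F = -(-3)*2*(1 + 2) = -(-3)*2*3 = -(-3)*6 = -½*(-36) = 18)
N = ½ (N = (√4 - 3)/(-2) = (2 - 3)*(-½) = -1*(-½) = ½ ≈ 0.50000)
N⁴*F = (½)⁴*18 = (1/16)*18 = 9/8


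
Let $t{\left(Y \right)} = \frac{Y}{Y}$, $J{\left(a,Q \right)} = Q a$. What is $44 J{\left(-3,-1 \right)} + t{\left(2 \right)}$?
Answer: $133$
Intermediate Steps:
$t{\left(Y \right)} = 1$
$44 J{\left(-3,-1 \right)} + t{\left(2 \right)} = 44 \left(\left(-1\right) \left(-3\right)\right) + 1 = 44 \cdot 3 + 1 = 132 + 1 = 133$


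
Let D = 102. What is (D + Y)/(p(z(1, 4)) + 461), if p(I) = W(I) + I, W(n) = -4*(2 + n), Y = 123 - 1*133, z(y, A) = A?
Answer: 92/441 ≈ 0.20862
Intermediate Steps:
Y = -10 (Y = 123 - 133 = -10)
W(n) = -8 - 4*n
p(I) = -8 - 3*I (p(I) = (-8 - 4*I) + I = -8 - 3*I)
(D + Y)/(p(z(1, 4)) + 461) = (102 - 10)/((-8 - 3*4) + 461) = 92/((-8 - 12) + 461) = 92/(-20 + 461) = 92/441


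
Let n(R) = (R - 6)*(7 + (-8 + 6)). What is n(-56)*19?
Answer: -5890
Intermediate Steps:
n(R) = -30 + 5*R (n(R) = (-6 + R)*(7 - 2) = (-6 + R)*5 = -30 + 5*R)
n(-56)*19 = (-30 + 5*(-56))*19 = (-30 - 280)*19 = -310*19 = -5890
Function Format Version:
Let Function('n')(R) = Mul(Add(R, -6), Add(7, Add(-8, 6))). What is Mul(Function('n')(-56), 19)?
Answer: -5890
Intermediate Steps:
Function('n')(R) = Add(-30, Mul(5, R)) (Function('n')(R) = Mul(Add(-6, R), Add(7, -2)) = Mul(Add(-6, R), 5) = Add(-30, Mul(5, R)))
Mul(Function('n')(-56), 19) = Mul(Add(-30, Mul(5, -56)), 19) = Mul(Add(-30, -280), 19) = Mul(-310, 19) = -5890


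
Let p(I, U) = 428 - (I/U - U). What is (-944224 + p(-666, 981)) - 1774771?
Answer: -296216800/109 ≈ -2.7176e+6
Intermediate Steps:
p(I, U) = 428 + U - I/U (p(I, U) = 428 - (-U + I/U) = 428 + (U - I/U) = 428 + U - I/U)
(-944224 + p(-666, 981)) - 1774771 = (-944224 + (428 + 981 - 1*(-666)/981)) - 1774771 = (-944224 + (428 + 981 - 1*(-666)*1/981)) - 1774771 = (-944224 + (428 + 981 + 74/109)) - 1774771 = (-944224 + 153655/109) - 1774771 = -102766761/109 - 1774771 = -296216800/109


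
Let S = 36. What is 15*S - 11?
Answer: 529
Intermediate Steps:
15*S - 11 = 15*36 - 11 = 540 - 11 = 529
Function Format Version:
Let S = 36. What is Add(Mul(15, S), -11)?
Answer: 529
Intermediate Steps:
Add(Mul(15, S), -11) = Add(Mul(15, 36), -11) = Add(540, -11) = 529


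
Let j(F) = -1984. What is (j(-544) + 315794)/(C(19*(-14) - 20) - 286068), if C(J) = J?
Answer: -156905/143177 ≈ -1.0959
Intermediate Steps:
(j(-544) + 315794)/(C(19*(-14) - 20) - 286068) = (-1984 + 315794)/((19*(-14) - 20) - 286068) = 313810/((-266 - 20) - 286068) = 313810/(-286 - 286068) = 313810/(-286354) = 313810*(-1/286354) = -156905/143177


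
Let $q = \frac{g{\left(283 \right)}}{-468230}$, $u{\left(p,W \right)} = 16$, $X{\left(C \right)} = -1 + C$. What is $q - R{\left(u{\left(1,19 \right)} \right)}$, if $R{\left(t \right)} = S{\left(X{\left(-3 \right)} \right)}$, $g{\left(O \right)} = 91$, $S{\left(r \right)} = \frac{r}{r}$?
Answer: $- \frac{66903}{66890} \approx -1.0002$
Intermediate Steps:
$S{\left(r \right)} = 1$
$R{\left(t \right)} = 1$
$q = - \frac{13}{66890}$ ($q = \frac{91}{-468230} = 91 \left(- \frac{1}{468230}\right) = - \frac{13}{66890} \approx -0.00019435$)
$q - R{\left(u{\left(1,19 \right)} \right)} = - \frac{13}{66890} - 1 = - \frac{66903}{66890}$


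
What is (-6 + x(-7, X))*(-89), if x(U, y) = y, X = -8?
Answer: 1246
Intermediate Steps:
(-6 + x(-7, X))*(-89) = (-6 - 8)*(-89) = -14*(-89) = 1246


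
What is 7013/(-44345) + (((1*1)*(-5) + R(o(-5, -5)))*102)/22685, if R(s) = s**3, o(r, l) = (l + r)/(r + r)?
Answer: -35436533/201193265 ≈ -0.17613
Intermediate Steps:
o(r, l) = (l + r)/(2*r) (o(r, l) = (l + r)/((2*r)) = (l + r)*(1/(2*r)) = (l + r)/(2*r))
7013/(-44345) + (((1*1)*(-5) + R(o(-5, -5)))*102)/22685 = 7013/(-44345) + (((1*1)*(-5) + ((1/2)*(-5 - 5)/(-5))**3)*102)/22685 = 7013*(-1/44345) + ((1*(-5) + ((1/2)*(-1/5)*(-10))**3)*102)*(1/22685) = -7013/44345 + ((-5 + 1**3)*102)*(1/22685) = -7013/44345 + ((-5 + 1)*102)*(1/22685) = -7013/44345 - 4*102*(1/22685) = -7013/44345 - 408*1/22685 = -7013/44345 - 408/22685 = -35436533/201193265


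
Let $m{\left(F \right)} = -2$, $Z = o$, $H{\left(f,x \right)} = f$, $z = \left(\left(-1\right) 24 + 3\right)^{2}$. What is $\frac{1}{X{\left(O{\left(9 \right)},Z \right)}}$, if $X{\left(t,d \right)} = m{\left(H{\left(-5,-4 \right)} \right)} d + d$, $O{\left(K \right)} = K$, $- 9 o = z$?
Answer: $\frac{1}{49} \approx 0.020408$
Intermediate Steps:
$z = 441$ ($z = \left(-24 + 3\right)^{2} = \left(-21\right)^{2} = 441$)
$o = -49$ ($o = \left(- \frac{1}{9}\right) 441 = -49$)
$Z = -49$
$X{\left(t,d \right)} = - d$ ($X{\left(t,d \right)} = - 2 d + d = - d$)
$\frac{1}{X{\left(O{\left(9 \right)},Z \right)}} = \frac{1}{\left(-1\right) \left(-49\right)} = \frac{1}{49}$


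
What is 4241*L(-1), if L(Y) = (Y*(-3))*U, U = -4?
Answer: -50892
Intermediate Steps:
L(Y) = 12*Y (L(Y) = (Y*(-3))*(-4) = -3*Y*(-4) = 12*Y)
4241*L(-1) = 4241*(12*(-1)) = 4241*(-12) = -50892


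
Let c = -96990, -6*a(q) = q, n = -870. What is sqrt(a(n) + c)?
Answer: I*sqrt(96845) ≈ 311.2*I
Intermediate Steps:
a(q) = -q/6
sqrt(a(n) + c) = sqrt(-1/6*(-870) - 96990) = sqrt(145 - 96990) = sqrt(-96845) = I*sqrt(96845)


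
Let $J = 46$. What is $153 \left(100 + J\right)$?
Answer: $22338$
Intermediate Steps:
$153 \left(100 + J\right) = 153 \left(100 + 46\right) = 153 \cdot 146 = 22338$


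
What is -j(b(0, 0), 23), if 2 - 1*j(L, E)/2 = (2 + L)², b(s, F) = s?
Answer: 4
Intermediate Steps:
j(L, E) = 4 - 2*(2 + L)²
-j(b(0, 0), 23) = -(4 - 2*(2 + 0)²) = -(4 - 2*2²) = -(4 - 2*4) = -(4 - 8) = -1*(-4) = 4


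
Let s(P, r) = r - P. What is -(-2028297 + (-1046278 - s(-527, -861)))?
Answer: 3074241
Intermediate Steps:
-(-2028297 + (-1046278 - s(-527, -861))) = -(-2028297 + (-1046278 - (-861 - 1*(-527)))) = -(-2028297 + (-1046278 - (-861 + 527))) = -(-2028297 + (-1046278 - 1*(-334))) = -(-2028297 + (-1046278 + 334)) = -(-2028297 - 1045944) = -1*(-3074241) = 3074241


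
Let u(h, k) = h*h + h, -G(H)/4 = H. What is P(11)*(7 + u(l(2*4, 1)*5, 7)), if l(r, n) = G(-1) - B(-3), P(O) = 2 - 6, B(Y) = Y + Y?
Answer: -10228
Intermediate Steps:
G(H) = -4*H
B(Y) = 2*Y
P(O) = -4
l(r, n) = 10 (l(r, n) = -4*(-1) - 2*(-3) = 4 - 1*(-6) = 4 + 6 = 10)
u(h, k) = h + h² (u(h, k) = h² + h = h + h²)
P(11)*(7 + u(l(2*4, 1)*5, 7)) = -4*(7 + (10*5)*(1 + 10*5)) = -4*(7 + 50*(1 + 50)) = -4*(7 + 50*51) = -4*(7 + 2550) = -4*2557 = -10228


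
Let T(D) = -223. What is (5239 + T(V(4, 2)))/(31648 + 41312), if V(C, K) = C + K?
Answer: 11/160 ≈ 0.068750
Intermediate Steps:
(5239 + T(V(4, 2)))/(31648 + 41312) = (5239 - 223)/(31648 + 41312) = 5016/72960 = 5016*(1/72960) = 11/160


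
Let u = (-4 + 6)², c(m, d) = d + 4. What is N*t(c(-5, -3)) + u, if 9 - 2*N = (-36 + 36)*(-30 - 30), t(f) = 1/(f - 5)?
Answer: 23/8 ≈ 2.8750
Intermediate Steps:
c(m, d) = 4 + d
t(f) = 1/(-5 + f)
u = 4 (u = 2² = 4)
N = 9/2 (N = 9/2 - (-36 + 36)*(-30 - 30)/2 = 9/2 - 0*(-60) = 9/2 - ½*0 = 9/2 + 0 = 9/2 ≈ 4.5000)
N*t(c(-5, -3)) + u = 9/(2*(-5 + (4 - 3))) + 4 = 9/(2*(-5 + 1)) + 4 = (9/2)/(-4) + 4 = (9/2)*(-¼) + 4 = -9/8 + 4 = 23/8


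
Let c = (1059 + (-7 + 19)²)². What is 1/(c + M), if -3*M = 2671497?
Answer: 1/556710 ≈ 1.7963e-6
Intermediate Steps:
M = -890499 (M = -⅓*2671497 = -890499)
c = 1447209 (c = (1059 + 12²)² = (1059 + 144)² = 1203² = 1447209)
1/(c + M) = 1/(1447209 - 890499) = 1/556710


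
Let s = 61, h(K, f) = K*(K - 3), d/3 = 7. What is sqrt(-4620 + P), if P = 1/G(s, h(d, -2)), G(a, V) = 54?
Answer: I*sqrt(1496874)/18 ≈ 67.97*I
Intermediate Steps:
d = 21 (d = 3*7 = 21)
h(K, f) = K*(-3 + K)
P = 1/54 ≈ 0.018519
sqrt(-4620 + P) = sqrt(-4620 + 1/54) = sqrt(-249479/54) = I*sqrt(1496874)/18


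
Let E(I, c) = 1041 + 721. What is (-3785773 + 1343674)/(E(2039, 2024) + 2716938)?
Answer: -2442099/2718700 ≈ -0.89826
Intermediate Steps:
E(I, c) = 1762
(-3785773 + 1343674)/(E(2039, 2024) + 2716938) = (-3785773 + 1343674)/(1762 + 2716938) = -2442099/2718700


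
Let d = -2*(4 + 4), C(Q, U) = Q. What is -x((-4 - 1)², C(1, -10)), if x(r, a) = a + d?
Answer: 15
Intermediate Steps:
d = -16 (d = -2*8 = -16)
x(r, a) = -16 + a (x(r, a) = a - 16 = -16 + a)
-x((-4 - 1)², C(1, -10)) = -(-16 + 1) = -1*(-15) = 15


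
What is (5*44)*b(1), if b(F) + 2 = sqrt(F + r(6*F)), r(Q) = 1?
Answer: -440 + 220*sqrt(2) ≈ -128.87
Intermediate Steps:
b(F) = -2 + sqrt(1 + F) (b(F) = -2 + sqrt(F + 1) = -2 + sqrt(1 + F))
(5*44)*b(1) = (5*44)*(-2 + sqrt(1 + 1)) = 220*(-2 + sqrt(2)) = -440 + 220*sqrt(2)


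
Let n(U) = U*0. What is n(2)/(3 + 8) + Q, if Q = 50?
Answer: 50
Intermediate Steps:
n(U) = 0
n(2)/(3 + 8) + Q = 0/(3 + 8) + 50 = 0/11 + 50 = 0*(1/11) + 50 = 0 + 50 = 50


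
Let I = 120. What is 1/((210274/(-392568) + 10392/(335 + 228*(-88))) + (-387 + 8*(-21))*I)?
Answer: -3872487036/257911750628801 ≈ -1.5015e-5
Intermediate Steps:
1/((210274/(-392568) + 10392/(335 + 228*(-88))) + (-387 + 8*(-21))*I) = 1/((210274/(-392568) + 10392/(335 + 228*(-88))) + (-387 + 8*(-21))*120) = 1/((210274*(-1/392568) + 10392/(335 - 20064)) + (-387 - 168)*120) = 1/((-105137/196284 + 10392/(-19729)) - 555*120) = 1/((-105137/196284 + 10392*(-1/19729)) - 66600) = 1/((-105137/196284 - 10392/19729) - 66600) = 1/(-4114031201/3872487036 - 66600) = 1/(-257911750628801/3872487036) = -3872487036/257911750628801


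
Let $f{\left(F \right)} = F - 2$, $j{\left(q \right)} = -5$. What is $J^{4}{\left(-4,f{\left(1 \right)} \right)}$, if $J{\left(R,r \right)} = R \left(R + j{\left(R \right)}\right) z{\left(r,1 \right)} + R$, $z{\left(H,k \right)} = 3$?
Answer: $116985856$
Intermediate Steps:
$f{\left(F \right)} = -2 + F$
$J{\left(R,r \right)} = R + R \left(-15 + 3 R\right)$ ($J{\left(R,r \right)} = R \left(R - 5\right) 3 + R = R \left(-5 + R\right) 3 + R = R \left(-15 + 3 R\right) + R = R + R \left(-15 + 3 R\right)$)
$J^{4}{\left(-4,f{\left(1 \right)} \right)} = \left(- 4 \left(-14 + 3 \left(-4\right)\right)\right)^{4} = \left(- 4 \left(-14 - 12\right)\right)^{4} = \left(\left(-4\right) \left(-26\right)\right)^{4} = 104^{4} = 116985856$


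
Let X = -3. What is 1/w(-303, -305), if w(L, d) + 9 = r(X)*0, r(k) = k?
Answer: -⅑ ≈ -0.11111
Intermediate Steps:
w(L, d) = -9 (w(L, d) = -9 - 3*0 = -9 + 0 = -9)
1/w(-303, -305) = 1/(-9) = -⅑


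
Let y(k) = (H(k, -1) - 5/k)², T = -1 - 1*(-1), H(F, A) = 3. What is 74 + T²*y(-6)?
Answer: 74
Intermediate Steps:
T = 0 (T = -1 + 1 = 0)
y(k) = (3 - 5/k)²
74 + T²*y(-6) = 74 + 0²*((-5 + 3*(-6))²/(-6)²) = 74 + 0*((-5 - 18)²/36) = 74 + 0*((1/36)*(-23)²) = 74 + 0*((1/36)*529) = 74 + 0*(529/36) = 74 + 0 = 74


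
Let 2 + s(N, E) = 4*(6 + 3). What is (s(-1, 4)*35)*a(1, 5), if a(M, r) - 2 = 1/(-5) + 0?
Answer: 2142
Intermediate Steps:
s(N, E) = 34 (s(N, E) = -2 + 4*(6 + 3) = -2 + 4*9 = -2 + 36 = 34)
a(M, r) = 9/5 (a(M, r) = 2 + (1/(-5) + 0) = 2 + (-1/5 + 0) = 2 - 1/5 = 9/5)
(s(-1, 4)*35)*a(1, 5) = (34*35)*(9/5) = 1190*(9/5) = 2142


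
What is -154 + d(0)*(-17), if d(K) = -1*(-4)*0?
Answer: -154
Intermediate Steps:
d(K) = 0 (d(K) = 4*0 = 0)
-154 + d(0)*(-17) = -154 + 0*(-17) = -154 + 0 = -154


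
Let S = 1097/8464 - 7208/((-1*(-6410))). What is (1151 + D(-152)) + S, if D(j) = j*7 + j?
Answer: -1790251171/27127120 ≈ -65.995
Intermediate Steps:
D(j) = 8*j (D(j) = 7*j + j = 8*j)
S = -26988371/27127120 (S = 1097*(1/8464) - 7208/6410 = 1097/8464 - 7208*1/6410 = 1097/8464 - 3604/3205 = -26988371/27127120 ≈ -0.99489)
(1151 + D(-152)) + S = (1151 + 8*(-152)) - 26988371/27127120 = (1151 - 1216) - 26988371/27127120 = -65 - 26988371/27127120 = -1790251171/27127120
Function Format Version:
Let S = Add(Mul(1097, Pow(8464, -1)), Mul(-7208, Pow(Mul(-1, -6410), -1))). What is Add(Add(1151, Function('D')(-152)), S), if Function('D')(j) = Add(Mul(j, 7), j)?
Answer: Rational(-1790251171, 27127120) ≈ -65.995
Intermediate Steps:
Function('D')(j) = Mul(8, j) (Function('D')(j) = Add(Mul(7, j), j) = Mul(8, j))
S = Rational(-26988371, 27127120) (S = Add(Mul(1097, Rational(1, 8464)), Mul(-7208, Pow(6410, -1))) = Add(Rational(1097, 8464), Mul(-7208, Rational(1, 6410))) = Add(Rational(1097, 8464), Rational(-3604, 3205)) = Rational(-26988371, 27127120) ≈ -0.99489)
Add(Add(1151, Function('D')(-152)), S) = Add(Add(1151, Mul(8, -152)), Rational(-26988371, 27127120)) = Add(Add(1151, -1216), Rational(-26988371, 27127120)) = Add(-65, Rational(-26988371, 27127120)) = Rational(-1790251171, 27127120)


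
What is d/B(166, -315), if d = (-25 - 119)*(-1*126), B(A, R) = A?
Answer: 9072/83 ≈ 109.30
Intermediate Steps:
d = 18144 (d = -144*(-126) = 18144)
d/B(166, -315) = 18144/166 = 18144*(1/166) = 9072/83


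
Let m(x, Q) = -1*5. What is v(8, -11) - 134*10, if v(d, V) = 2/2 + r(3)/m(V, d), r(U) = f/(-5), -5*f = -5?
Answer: -33474/25 ≈ -1339.0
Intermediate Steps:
f = 1 (f = -1/5*(-5) = 1)
r(U) = -1/5 (r(U) = 1/(-5) = 1*(-1/5) = -1/5)
m(x, Q) = -5
v(d, V) = 26/25 (v(d, V) = 2/2 - 1/5/(-5) = 2*(1/2) - 1/5*(-1/5) = 1 + 1/25 = 26/25)
v(8, -11) - 134*10 = 26/25 - 134*10 = 26/25 - 1340 = -33474/25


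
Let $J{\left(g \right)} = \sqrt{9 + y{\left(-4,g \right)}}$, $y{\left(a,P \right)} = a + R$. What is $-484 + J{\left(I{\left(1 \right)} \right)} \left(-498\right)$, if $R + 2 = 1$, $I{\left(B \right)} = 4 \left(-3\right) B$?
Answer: $-1480$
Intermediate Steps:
$I{\left(B \right)} = - 12 B$
$R = -1$ ($R = -2 + 1 = -1$)
$y{\left(a,P \right)} = -1 + a$ ($y{\left(a,P \right)} = a - 1 = -1 + a$)
$J{\left(g \right)} = 2$ ($J{\left(g \right)} = \sqrt{9 - 5} = \sqrt{4} = 2$)
$-484 + J{\left(I{\left(1 \right)} \right)} \left(-498\right) = -484 + 2 \left(-498\right) = -484 - 996 = -1480$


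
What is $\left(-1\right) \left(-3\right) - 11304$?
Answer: $-11301$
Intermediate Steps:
$\left(-1\right) \left(-3\right) - 11304 = 3 - 11304 = -11301$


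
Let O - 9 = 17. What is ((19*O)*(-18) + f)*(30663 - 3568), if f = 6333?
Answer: -69336105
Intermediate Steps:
O = 26 (O = 9 + 17 = 26)
((19*O)*(-18) + f)*(30663 - 3568) = ((19*26)*(-18) + 6333)*(30663 - 3568) = (494*(-18) + 6333)*27095 = (-8892 + 6333)*27095 = -2559*27095 = -69336105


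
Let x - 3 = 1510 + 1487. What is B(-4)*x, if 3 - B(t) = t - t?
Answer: 9000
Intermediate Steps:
x = 3000 (x = 3 + (1510 + 1487) = 3 + 2997 = 3000)
B(t) = 3 (B(t) = 3 - (t - t) = 3 - 1*0 = 3 + 0 = 3)
B(-4)*x = 3*3000 = 9000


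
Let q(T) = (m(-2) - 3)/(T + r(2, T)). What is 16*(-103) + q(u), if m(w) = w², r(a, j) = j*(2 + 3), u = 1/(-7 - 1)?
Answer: -4948/3 ≈ -1649.3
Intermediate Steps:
u = -⅛ (u = 1/(-8) = -⅛ ≈ -0.12500)
r(a, j) = 5*j (r(a, j) = j*5 = 5*j)
q(T) = 1/(6*T) (q(T) = ((-2)² - 3)/(T + 5*T) = (4 - 3)/((6*T)) = 1*(1/(6*T)) = 1/(6*T))
16*(-103) + q(u) = 16*(-103) + 1/(6*(-⅛)) = -1648 + (⅙)*(-8) = -1648 - 4/3 = -4948/3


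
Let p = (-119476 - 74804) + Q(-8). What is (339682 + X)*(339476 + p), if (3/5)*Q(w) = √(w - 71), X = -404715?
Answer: -9442531468 - 325165*I*√79/3 ≈ -9.4425e+9 - 9.6338e+5*I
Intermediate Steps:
Q(w) = 5*√(-71 + w)/3 (Q(w) = 5*√(w - 71)/3 = 5*√(-71 + w)/3)
p = -194280 + 5*I*√79/3 (p = (-119476 - 74804) + 5*√(-71 - 8)/3 = -194280 + 5*√(-79)/3 = -194280 + 5*(I*√79)/3 = -194280 + 5*I*√79/3 ≈ -1.9428e+5 + 14.814*I)
(339682 + X)*(339476 + p) = (339682 - 404715)*(339476 + (-194280 + 5*I*√79/3)) = -65033*(145196 + 5*I*√79/3) = -9442531468 - 325165*I*√79/3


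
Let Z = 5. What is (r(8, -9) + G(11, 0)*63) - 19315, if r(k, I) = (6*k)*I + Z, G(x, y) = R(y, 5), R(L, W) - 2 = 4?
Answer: -19364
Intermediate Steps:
R(L, W) = 6 (R(L, W) = 2 + 4 = 6)
G(x, y) = 6
r(k, I) = 5 + 6*I*k (r(k, I) = (6*k)*I + 5 = 6*I*k + 5 = 5 + 6*I*k)
(r(8, -9) + G(11, 0)*63) - 19315 = ((5 + 6*(-9)*8) + 6*63) - 19315 = ((5 - 432) + 378) - 19315 = (-427 + 378) - 19315 = -49 - 19315 = -19364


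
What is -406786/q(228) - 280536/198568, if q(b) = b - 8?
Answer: -5052275023/2730310 ≈ -1850.4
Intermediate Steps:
q(b) = -8 + b
-406786/q(228) - 280536/198568 = -406786/(-8 + 228) - 280536/198568 = -406786/220 - 280536*1/198568 = -406786*1/220 - 35067/24821 = -203393/110 - 35067/24821 = -5052275023/2730310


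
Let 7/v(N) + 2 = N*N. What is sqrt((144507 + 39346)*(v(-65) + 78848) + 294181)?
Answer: sqrt(258530858172401258)/4223 ≈ 1.2040e+5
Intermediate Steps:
v(N) = 7/(-2 + N**2) (v(N) = 7/(-2 + N*N) = 7/(-2 + N**2))
sqrt((144507 + 39346)*(v(-65) + 78848) + 294181) = sqrt((144507 + 39346)*(7/(-2 + (-65)**2) + 78848) + 294181) = sqrt(183853*(7/(-2 + 4225) + 78848) + 294181) = sqrt(183853*(7/4223 + 78848) + 294181) = sqrt(183853*(332975111/4223) + 294181) = sqrt(61218473082683/4223 + 294181) = sqrt(61219715409046/4223) = sqrt(258530858172401258)/4223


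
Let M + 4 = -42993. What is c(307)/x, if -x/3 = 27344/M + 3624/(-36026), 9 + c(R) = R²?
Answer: 18247336881160/427843527 ≈ 42650.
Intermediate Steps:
M = -42997 (M = -4 - 42993 = -42997)
c(R) = -9 + R²
x = 1711374108/774504961 (x = -3*(27344/(-42997) + 3624/(-36026)) = -3*(27344*(-1/42997) + 3624*(-1/36026)) = -3*(-27344/42997 - 1812/18013) = -3*(-570458036/774504961) = 1711374108/774504961 ≈ 2.2096)
c(307)/x = (-9 + 307²)/(1711374108/774504961) = (-9 + 94249)*(774504961/1711374108) = 94240*(774504961/1711374108) = 18247336881160/427843527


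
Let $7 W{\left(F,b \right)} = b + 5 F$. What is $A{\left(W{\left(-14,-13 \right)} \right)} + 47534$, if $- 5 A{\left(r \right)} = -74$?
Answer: $\frac{237744}{5} \approx 47549.0$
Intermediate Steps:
$W{\left(F,b \right)} = \frac{b}{7} + \frac{5 F}{7}$ ($W{\left(F,b \right)} = \frac{b + 5 F}{7} = \frac{b}{7} + \frac{5 F}{7}$)
$A{\left(r \right)} = \frac{74}{5}$ ($A{\left(r \right)} = \left(- \frac{1}{5}\right) \left(-74\right) = \frac{74}{5}$)
$A{\left(W{\left(-14,-13 \right)} \right)} + 47534 = \frac{74}{5} + 47534 = \frac{237744}{5}$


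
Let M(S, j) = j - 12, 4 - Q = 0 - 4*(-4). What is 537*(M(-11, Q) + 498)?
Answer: 254538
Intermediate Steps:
Q = -12 (Q = 4 - (0 - 4*(-4)) = 4 - (0 + 16) = 4 - 1*16 = 4 - 16 = -12)
M(S, j) = -12 + j
537*(M(-11, Q) + 498) = 537*((-12 - 12) + 498) = 537*(-24 + 498) = 537*474 = 254538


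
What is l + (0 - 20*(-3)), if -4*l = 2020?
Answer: -445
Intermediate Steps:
l = -505 (l = -¼*2020 = -505)
l + (0 - 20*(-3)) = -505 + (0 - 20*(-3)) = -505 + (0 + 60) = -505 + 60 = -445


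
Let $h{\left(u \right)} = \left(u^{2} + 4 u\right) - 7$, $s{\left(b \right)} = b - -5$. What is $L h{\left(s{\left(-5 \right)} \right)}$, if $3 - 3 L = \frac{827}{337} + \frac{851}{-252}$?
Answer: $- \frac{333155}{36396} \approx -9.1536$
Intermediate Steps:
$s{\left(b \right)} = 5 + b$ ($s{\left(b \right)} = b + 5 = 5 + b$)
$h{\left(u \right)} = -7 + u^{2} + 4 u$
$L = \frac{333155}{254772}$ ($L = 1 - \frac{\frac{827}{337} + \frac{851}{-252}}{3} = 1 - \frac{827 \cdot \frac{1}{337} + 851 \left(- \frac{1}{252}\right)}{3} = 1 - \frac{\frac{827}{337} - \frac{851}{252}}{3} = 1 - - \frac{78383}{254772} = 1 + \frac{78383}{254772} = \frac{333155}{254772} \approx 1.3077$)
$L h{\left(s{\left(-5 \right)} \right)} = \frac{333155 \left(-7 + \left(5 - 5\right)^{2} + 4 \left(5 - 5\right)\right)}{254772} = \frac{333155 \left(-7 + 0^{2} + 4 \cdot 0\right)}{254772} = \frac{333155 \left(-7 + 0 + 0\right)}{254772} = \frac{333155}{254772} \left(-7\right) = - \frac{333155}{36396}$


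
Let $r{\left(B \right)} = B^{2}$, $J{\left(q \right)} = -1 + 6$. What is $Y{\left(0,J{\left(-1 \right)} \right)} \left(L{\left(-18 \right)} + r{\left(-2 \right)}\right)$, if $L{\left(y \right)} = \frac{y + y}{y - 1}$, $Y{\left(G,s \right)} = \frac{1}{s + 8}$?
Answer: $\frac{112}{247} \approx 0.45344$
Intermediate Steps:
$J{\left(q \right)} = 5$
$Y{\left(G,s \right)} = \frac{1}{8 + s}$
$L{\left(y \right)} = \frac{2 y}{-1 + y}$
$Y{\left(0,J{\left(-1 \right)} \right)} \left(L{\left(-18 \right)} + r{\left(-2 \right)}\right) = \frac{2 \left(-18\right) \frac{1}{-1 - 18} + \left(-2\right)^{2}}{8 + 5} = \frac{2 \left(-18\right) \frac{1}{-19} + 4}{13} = \frac{2 \left(-18\right) \left(- \frac{1}{19}\right) + 4}{13} = \frac{\frac{36}{19} + 4}{13} = \frac{1}{13} \cdot \frac{112}{19} = \frac{112}{247}$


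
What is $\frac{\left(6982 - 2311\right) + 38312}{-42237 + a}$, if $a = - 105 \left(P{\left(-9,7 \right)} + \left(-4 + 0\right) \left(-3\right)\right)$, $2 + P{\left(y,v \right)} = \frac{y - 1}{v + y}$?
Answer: $- \frac{42983}{43812} \approx -0.98108$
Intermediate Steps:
$P{\left(y,v \right)} = -2 + \frac{-1 + y}{v + y}$ ($P{\left(y,v \right)} = -2 + \frac{y - 1}{v + y} = -2 + \frac{-1 + y}{v + y}$)
$a = -1575$ ($a = - 105 \left(\frac{-1 - -9 - 14}{7 - 9} + \left(-4 + 0\right) \left(-3\right)\right) = - 105 \left(\frac{-1 + 9 - 14}{-2} - -12\right) = - 105 \left(\left(- \frac{1}{2}\right) \left(-6\right) + 12\right) = - 105 \left(3 + 12\right) = \left(-105\right) 15 = -1575$)
$\frac{\left(6982 - 2311\right) + 38312}{-42237 + a} = \frac{\left(6982 - 2311\right) + 38312}{-42237 - 1575} = \frac{\left(6982 - 2311\right) + 38312}{-43812} = \left(4671 + 38312\right) \left(- \frac{1}{43812}\right) = 42983 \left(- \frac{1}{43812}\right) = - \frac{42983}{43812}$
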